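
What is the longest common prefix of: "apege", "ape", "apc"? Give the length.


Words: apege, ape, apc
  Position 0: all 'a' => match
  Position 1: all 'p' => match
  Position 2: ('e', 'e', 'c') => mismatch, stop
LCP = "ap" (length 2)

2


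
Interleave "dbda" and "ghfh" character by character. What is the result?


Interleaving "dbda" and "ghfh":
  Position 0: 'd' from first, 'g' from second => "dg"
  Position 1: 'b' from first, 'h' from second => "bh"
  Position 2: 'd' from first, 'f' from second => "df"
  Position 3: 'a' from first, 'h' from second => "ah"
Result: dgbhdfah

dgbhdfah


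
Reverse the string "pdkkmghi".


Input: pdkkmghi
Reading characters right to left:
  Position 7: 'i'
  Position 6: 'h'
  Position 5: 'g'
  Position 4: 'm'
  Position 3: 'k'
  Position 2: 'k'
  Position 1: 'd'
  Position 0: 'p'
Reversed: ihgmkkdp

ihgmkkdp


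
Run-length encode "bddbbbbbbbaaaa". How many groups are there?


Input: bddbbbbbbbaaaa
Scanning for consecutive runs:
  Group 1: 'b' x 1 (positions 0-0)
  Group 2: 'd' x 2 (positions 1-2)
  Group 3: 'b' x 7 (positions 3-9)
  Group 4: 'a' x 4 (positions 10-13)
Total groups: 4

4


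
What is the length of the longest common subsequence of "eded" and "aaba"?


LCS of "eded" and "aaba"
DP table:
           a    a    b    a
      0    0    0    0    0
  e   0    0    0    0    0
  d   0    0    0    0    0
  e   0    0    0    0    0
  d   0    0    0    0    0
LCS length = dp[4][4] = 0

0


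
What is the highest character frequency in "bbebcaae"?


Input: bbebcaae
Character counts:
  'a': 2
  'b': 3
  'c': 1
  'e': 2
Maximum frequency: 3

3


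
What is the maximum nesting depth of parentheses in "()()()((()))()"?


Input: "()()()((()))()"
Tracking depth:
  Position 0 '(': depth becomes 1
  Position 1 ')': depth becomes 0
  Position 2 '(': depth becomes 1
  Position 3 ')': depth becomes 0
  Position 4 '(': depth becomes 1
  Position 5 ')': depth becomes 0
  Position 6 '(': depth becomes 1
  Position 7 '(': depth becomes 2
  Position 8 '(': depth becomes 3
  Position 9 ')': depth becomes 2
  Position 10 ')': depth becomes 1
  Position 11 ')': depth becomes 0
  Position 12 '(': depth becomes 1
  Position 13 ')': depth becomes 0
Maximum depth reached: 3

3


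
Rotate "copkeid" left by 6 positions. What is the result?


Input: "copkeid", rotate left by 6
First 6 characters: "copkei"
Remaining characters: "d"
Concatenate remaining + first: "d" + "copkei" = "dcopkei"

dcopkei


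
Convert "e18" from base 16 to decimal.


Input: "e18" in base 16
Positional expansion:
  Digit 'e' (value 14) x 16^2 = 3584
  Digit '1' (value 1) x 16^1 = 16
  Digit '8' (value 8) x 16^0 = 8
Sum = 3608

3608


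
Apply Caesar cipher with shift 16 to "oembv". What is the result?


Caesar cipher: shift "oembv" by 16
  'o' (pos 14) + 16 = pos 4 = 'e'
  'e' (pos 4) + 16 = pos 20 = 'u'
  'm' (pos 12) + 16 = pos 2 = 'c'
  'b' (pos 1) + 16 = pos 17 = 'r'
  'v' (pos 21) + 16 = pos 11 = 'l'
Result: eucrl

eucrl


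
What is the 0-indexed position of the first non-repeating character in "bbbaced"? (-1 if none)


Input: bbbaced
Character frequencies:
  'a': 1
  'b': 3
  'c': 1
  'd': 1
  'e': 1
Scanning left to right for freq == 1:
  Position 0 ('b'): freq=3, skip
  Position 1 ('b'): freq=3, skip
  Position 2 ('b'): freq=3, skip
  Position 3 ('a'): unique! => answer = 3

3


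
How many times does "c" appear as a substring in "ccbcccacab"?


Searching for "c" in "ccbcccacab"
Scanning each position:
  Position 0: "c" => MATCH
  Position 1: "c" => MATCH
  Position 2: "b" => no
  Position 3: "c" => MATCH
  Position 4: "c" => MATCH
  Position 5: "c" => MATCH
  Position 6: "a" => no
  Position 7: "c" => MATCH
  Position 8: "a" => no
  Position 9: "b" => no
Total occurrences: 6

6


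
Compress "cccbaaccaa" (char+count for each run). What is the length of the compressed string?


Input: cccbaaccaa
Runs:
  'c' x 3 => "c3"
  'b' x 1 => "b1"
  'a' x 2 => "a2"
  'c' x 2 => "c2"
  'a' x 2 => "a2"
Compressed: "c3b1a2c2a2"
Compressed length: 10

10


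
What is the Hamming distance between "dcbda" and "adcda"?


Comparing "dcbda" and "adcda" position by position:
  Position 0: 'd' vs 'a' => differ
  Position 1: 'c' vs 'd' => differ
  Position 2: 'b' vs 'c' => differ
  Position 3: 'd' vs 'd' => same
  Position 4: 'a' vs 'a' => same
Total differences (Hamming distance): 3

3


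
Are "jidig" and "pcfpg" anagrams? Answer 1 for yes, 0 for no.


Strings: "jidig", "pcfpg"
Sorted first:  dgiij
Sorted second: cfgpp
Differ at position 0: 'd' vs 'c' => not anagrams

0


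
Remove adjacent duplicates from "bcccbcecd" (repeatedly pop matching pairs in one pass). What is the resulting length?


Input: bcccbcecd
Stack-based adjacent duplicate removal:
  Read 'b': push. Stack: b
  Read 'c': push. Stack: bc
  Read 'c': matches stack top 'c' => pop. Stack: b
  Read 'c': push. Stack: bc
  Read 'b': push. Stack: bcb
  Read 'c': push. Stack: bcbc
  Read 'e': push. Stack: bcbce
  Read 'c': push. Stack: bcbcec
  Read 'd': push. Stack: bcbcecd
Final stack: "bcbcecd" (length 7)

7


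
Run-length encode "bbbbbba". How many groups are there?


Input: bbbbbba
Scanning for consecutive runs:
  Group 1: 'b' x 6 (positions 0-5)
  Group 2: 'a' x 1 (positions 6-6)
Total groups: 2

2


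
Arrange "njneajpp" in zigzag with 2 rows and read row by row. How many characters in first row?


Zigzag "njneajpp" into 2 rows:
Placing characters:
  'n' => row 0
  'j' => row 1
  'n' => row 0
  'e' => row 1
  'a' => row 0
  'j' => row 1
  'p' => row 0
  'p' => row 1
Rows:
  Row 0: "nnap"
  Row 1: "jejp"
First row length: 4

4


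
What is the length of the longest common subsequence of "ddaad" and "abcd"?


LCS of "ddaad" and "abcd"
DP table:
           a    b    c    d
      0    0    0    0    0
  d   0    0    0    0    1
  d   0    0    0    0    1
  a   0    1    1    1    1
  a   0    1    1    1    1
  d   0    1    1    1    2
LCS length = dp[5][4] = 2

2


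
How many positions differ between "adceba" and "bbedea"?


Comparing "adceba" and "bbedea" position by position:
  Position 0: 'a' vs 'b' => DIFFER
  Position 1: 'd' vs 'b' => DIFFER
  Position 2: 'c' vs 'e' => DIFFER
  Position 3: 'e' vs 'd' => DIFFER
  Position 4: 'b' vs 'e' => DIFFER
  Position 5: 'a' vs 'a' => same
Positions that differ: 5

5


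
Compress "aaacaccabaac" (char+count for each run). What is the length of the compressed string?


Input: aaacaccabaac
Runs:
  'a' x 3 => "a3"
  'c' x 1 => "c1"
  'a' x 1 => "a1"
  'c' x 2 => "c2"
  'a' x 1 => "a1"
  'b' x 1 => "b1"
  'a' x 2 => "a2"
  'c' x 1 => "c1"
Compressed: "a3c1a1c2a1b1a2c1"
Compressed length: 16

16


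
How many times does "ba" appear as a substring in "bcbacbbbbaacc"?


Searching for "ba" in "bcbacbbbbaacc"
Scanning each position:
  Position 0: "bc" => no
  Position 1: "cb" => no
  Position 2: "ba" => MATCH
  Position 3: "ac" => no
  Position 4: "cb" => no
  Position 5: "bb" => no
  Position 6: "bb" => no
  Position 7: "bb" => no
  Position 8: "ba" => MATCH
  Position 9: "aa" => no
  Position 10: "ac" => no
  Position 11: "cc" => no
Total occurrences: 2

2


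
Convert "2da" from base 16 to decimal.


Input: "2da" in base 16
Positional expansion:
  Digit '2' (value 2) x 16^2 = 512
  Digit 'd' (value 13) x 16^1 = 208
  Digit 'a' (value 10) x 16^0 = 10
Sum = 730

730


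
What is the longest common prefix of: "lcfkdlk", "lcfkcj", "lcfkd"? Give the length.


Words: lcfkdlk, lcfkcj, lcfkd
  Position 0: all 'l' => match
  Position 1: all 'c' => match
  Position 2: all 'f' => match
  Position 3: all 'k' => match
  Position 4: ('d', 'c', 'd') => mismatch, stop
LCP = "lcfk" (length 4)

4


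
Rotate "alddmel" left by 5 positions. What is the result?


Input: "alddmel", rotate left by 5
First 5 characters: "alddm"
Remaining characters: "el"
Concatenate remaining + first: "el" + "alddm" = "elalddm"

elalddm


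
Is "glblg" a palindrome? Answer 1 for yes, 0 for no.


Input: glblg
Reversed: glblg
  Compare pos 0 ('g') with pos 4 ('g'): match
  Compare pos 1 ('l') with pos 3 ('l'): match
Result: palindrome

1


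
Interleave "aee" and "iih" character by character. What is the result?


Interleaving "aee" and "iih":
  Position 0: 'a' from first, 'i' from second => "ai"
  Position 1: 'e' from first, 'i' from second => "ei"
  Position 2: 'e' from first, 'h' from second => "eh"
Result: aieieh

aieieh


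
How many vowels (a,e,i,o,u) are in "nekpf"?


Input: nekpf
Checking each character:
  'n' at position 0: consonant
  'e' at position 1: vowel (running total: 1)
  'k' at position 2: consonant
  'p' at position 3: consonant
  'f' at position 4: consonant
Total vowels: 1

1


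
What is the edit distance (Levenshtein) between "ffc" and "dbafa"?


Computing edit distance: "ffc" -> "dbafa"
DP table:
           d    b    a    f    a
      0    1    2    3    4    5
  f   1    1    2    3    3    4
  f   2    2    2    3    3    4
  c   3    3    3    3    4    4
Edit distance = dp[3][5] = 4

4


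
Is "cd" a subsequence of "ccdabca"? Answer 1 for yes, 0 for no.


Check if "cd" is a subsequence of "ccdabca"
Greedy scan:
  Position 0 ('c'): matches sub[0] = 'c'
  Position 1 ('c'): no match needed
  Position 2 ('d'): matches sub[1] = 'd'
  Position 3 ('a'): no match needed
  Position 4 ('b'): no match needed
  Position 5 ('c'): no match needed
  Position 6 ('a'): no match needed
All 2 characters matched => is a subsequence

1


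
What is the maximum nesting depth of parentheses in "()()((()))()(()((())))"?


Input: "()()((()))()(()((())))"
Tracking depth:
  Position 0 '(': depth becomes 1
  Position 1 ')': depth becomes 0
  Position 2 '(': depth becomes 1
  Position 3 ')': depth becomes 0
  Position 4 '(': depth becomes 1
  Position 5 '(': depth becomes 2
  Position 6 '(': depth becomes 3
  Position 7 ')': depth becomes 2
  Position 8 ')': depth becomes 1
  Position 9 ')': depth becomes 0
  Position 10 '(': depth becomes 1
  Position 11 ')': depth becomes 0
  Position 12 '(': depth becomes 1
  Position 13 '(': depth becomes 2
  Position 14 ')': depth becomes 1
  Position 15 '(': depth becomes 2
  Position 16 '(': depth becomes 3
  Position 17 '(': depth becomes 4
  Position 18 ')': depth becomes 3
  Position 19 ')': depth becomes 2
  Position 20 ')': depth becomes 1
  Position 21 ')': depth becomes 0
Maximum depth reached: 4

4


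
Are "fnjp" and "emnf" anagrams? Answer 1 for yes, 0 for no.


Strings: "fnjp", "emnf"
Sorted first:  fjnp
Sorted second: efmn
Differ at position 0: 'f' vs 'e' => not anagrams

0


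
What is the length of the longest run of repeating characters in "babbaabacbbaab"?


Input: "babbaabacbbaab"
Scanning for longest run:
  Position 1 ('a'): new char, reset run to 1
  Position 2 ('b'): new char, reset run to 1
  Position 3 ('b'): continues run of 'b', length=2
  Position 4 ('a'): new char, reset run to 1
  Position 5 ('a'): continues run of 'a', length=2
  Position 6 ('b'): new char, reset run to 1
  Position 7 ('a'): new char, reset run to 1
  Position 8 ('c'): new char, reset run to 1
  Position 9 ('b'): new char, reset run to 1
  Position 10 ('b'): continues run of 'b', length=2
  Position 11 ('a'): new char, reset run to 1
  Position 12 ('a'): continues run of 'a', length=2
  Position 13 ('b'): new char, reset run to 1
Longest run: 'b' with length 2

2


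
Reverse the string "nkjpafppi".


Input: nkjpafppi
Reading characters right to left:
  Position 8: 'i'
  Position 7: 'p'
  Position 6: 'p'
  Position 5: 'f'
  Position 4: 'a'
  Position 3: 'p'
  Position 2: 'j'
  Position 1: 'k'
  Position 0: 'n'
Reversed: ippfapjkn

ippfapjkn


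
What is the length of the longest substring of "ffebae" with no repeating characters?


Input: "ffebae"
Sliding window (track last position of each char):
  Position 0 ('f'): window [0,0] length 1 -- new best
  Position 1 ('f'): repeat (last at 0), move window start to 1
  Position 1 ('f'): window [1,1] length 1
  Position 2 ('e'): window [1,2] length 2 -- new best
  Position 3 ('b'): window [1,3] length 3 -- new best
  Position 4 ('a'): window [1,4] length 4 -- new best
  Position 5 ('e'): repeat (last at 2), move window start to 3
  Position 5 ('e'): window [3,5] length 3
Longest substring with no repeats: "feba" with length 4

4


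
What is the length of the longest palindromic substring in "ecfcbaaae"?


Input: "ecfcbaaae"
Checking substrings for palindromes:
  [1:4] "cfc" (len 3) => palindrome
  [5:8] "aaa" (len 3) => palindrome
  [5:7] "aa" (len 2) => palindrome
  [6:8] "aa" (len 2) => palindrome
Longest palindromic substring: "cfc" with length 3

3


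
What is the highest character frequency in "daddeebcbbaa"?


Input: daddeebcbbaa
Character counts:
  'a': 3
  'b': 3
  'c': 1
  'd': 3
  'e': 2
Maximum frequency: 3

3


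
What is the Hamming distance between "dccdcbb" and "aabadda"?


Comparing "dccdcbb" and "aabadda" position by position:
  Position 0: 'd' vs 'a' => differ
  Position 1: 'c' vs 'a' => differ
  Position 2: 'c' vs 'b' => differ
  Position 3: 'd' vs 'a' => differ
  Position 4: 'c' vs 'd' => differ
  Position 5: 'b' vs 'd' => differ
  Position 6: 'b' vs 'a' => differ
Total differences (Hamming distance): 7

7


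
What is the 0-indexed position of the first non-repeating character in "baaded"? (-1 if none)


Input: baaded
Character frequencies:
  'a': 2
  'b': 1
  'd': 2
  'e': 1
Scanning left to right for freq == 1:
  Position 0 ('b'): unique! => answer = 0

0


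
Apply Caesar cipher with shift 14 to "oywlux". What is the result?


Caesar cipher: shift "oywlux" by 14
  'o' (pos 14) + 14 = pos 2 = 'c'
  'y' (pos 24) + 14 = pos 12 = 'm'
  'w' (pos 22) + 14 = pos 10 = 'k'
  'l' (pos 11) + 14 = pos 25 = 'z'
  'u' (pos 20) + 14 = pos 8 = 'i'
  'x' (pos 23) + 14 = pos 11 = 'l'
Result: cmkzil

cmkzil


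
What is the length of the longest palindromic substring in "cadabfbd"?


Input: "cadabfbd"
Checking substrings for palindromes:
  [1:4] "ada" (len 3) => palindrome
  [4:7] "bfb" (len 3) => palindrome
Longest palindromic substring: "ada" with length 3

3


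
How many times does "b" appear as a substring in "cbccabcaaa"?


Searching for "b" in "cbccabcaaa"
Scanning each position:
  Position 0: "c" => no
  Position 1: "b" => MATCH
  Position 2: "c" => no
  Position 3: "c" => no
  Position 4: "a" => no
  Position 5: "b" => MATCH
  Position 6: "c" => no
  Position 7: "a" => no
  Position 8: "a" => no
  Position 9: "a" => no
Total occurrences: 2

2


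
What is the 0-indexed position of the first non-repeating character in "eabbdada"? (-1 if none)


Input: eabbdada
Character frequencies:
  'a': 3
  'b': 2
  'd': 2
  'e': 1
Scanning left to right for freq == 1:
  Position 0 ('e'): unique! => answer = 0

0


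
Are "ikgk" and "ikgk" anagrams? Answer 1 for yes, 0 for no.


Strings: "ikgk", "ikgk"
Sorted first:  gikk
Sorted second: gikk
Sorted forms match => anagrams

1


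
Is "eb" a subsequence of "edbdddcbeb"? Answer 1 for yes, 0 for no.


Check if "eb" is a subsequence of "edbdddcbeb"
Greedy scan:
  Position 0 ('e'): matches sub[0] = 'e'
  Position 1 ('d'): no match needed
  Position 2 ('b'): matches sub[1] = 'b'
  Position 3 ('d'): no match needed
  Position 4 ('d'): no match needed
  Position 5 ('d'): no match needed
  Position 6 ('c'): no match needed
  Position 7 ('b'): no match needed
  Position 8 ('e'): no match needed
  Position 9 ('b'): no match needed
All 2 characters matched => is a subsequence

1


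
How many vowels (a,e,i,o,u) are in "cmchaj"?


Input: cmchaj
Checking each character:
  'c' at position 0: consonant
  'm' at position 1: consonant
  'c' at position 2: consonant
  'h' at position 3: consonant
  'a' at position 4: vowel (running total: 1)
  'j' at position 5: consonant
Total vowels: 1

1


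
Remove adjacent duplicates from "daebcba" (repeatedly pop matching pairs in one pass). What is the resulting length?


Input: daebcba
Stack-based adjacent duplicate removal:
  Read 'd': push. Stack: d
  Read 'a': push. Stack: da
  Read 'e': push. Stack: dae
  Read 'b': push. Stack: daeb
  Read 'c': push. Stack: daebc
  Read 'b': push. Stack: daebcb
  Read 'a': push. Stack: daebcba
Final stack: "daebcba" (length 7)

7


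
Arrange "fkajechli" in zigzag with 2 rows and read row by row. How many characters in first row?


Zigzag "fkajechli" into 2 rows:
Placing characters:
  'f' => row 0
  'k' => row 1
  'a' => row 0
  'j' => row 1
  'e' => row 0
  'c' => row 1
  'h' => row 0
  'l' => row 1
  'i' => row 0
Rows:
  Row 0: "faehi"
  Row 1: "kjcl"
First row length: 5

5


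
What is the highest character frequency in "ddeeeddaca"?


Input: ddeeeddaca
Character counts:
  'a': 2
  'c': 1
  'd': 4
  'e': 3
Maximum frequency: 4

4


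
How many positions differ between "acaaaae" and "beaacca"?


Comparing "acaaaae" and "beaacca" position by position:
  Position 0: 'a' vs 'b' => DIFFER
  Position 1: 'c' vs 'e' => DIFFER
  Position 2: 'a' vs 'a' => same
  Position 3: 'a' vs 'a' => same
  Position 4: 'a' vs 'c' => DIFFER
  Position 5: 'a' vs 'c' => DIFFER
  Position 6: 'e' vs 'a' => DIFFER
Positions that differ: 5

5


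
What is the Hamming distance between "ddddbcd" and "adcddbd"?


Comparing "ddddbcd" and "adcddbd" position by position:
  Position 0: 'd' vs 'a' => differ
  Position 1: 'd' vs 'd' => same
  Position 2: 'd' vs 'c' => differ
  Position 3: 'd' vs 'd' => same
  Position 4: 'b' vs 'd' => differ
  Position 5: 'c' vs 'b' => differ
  Position 6: 'd' vs 'd' => same
Total differences (Hamming distance): 4

4


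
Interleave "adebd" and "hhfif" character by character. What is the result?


Interleaving "adebd" and "hhfif":
  Position 0: 'a' from first, 'h' from second => "ah"
  Position 1: 'd' from first, 'h' from second => "dh"
  Position 2: 'e' from first, 'f' from second => "ef"
  Position 3: 'b' from first, 'i' from second => "bi"
  Position 4: 'd' from first, 'f' from second => "df"
Result: ahdhefbidf

ahdhefbidf


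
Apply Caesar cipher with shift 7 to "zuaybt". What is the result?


Caesar cipher: shift "zuaybt" by 7
  'z' (pos 25) + 7 = pos 6 = 'g'
  'u' (pos 20) + 7 = pos 1 = 'b'
  'a' (pos 0) + 7 = pos 7 = 'h'
  'y' (pos 24) + 7 = pos 5 = 'f'
  'b' (pos 1) + 7 = pos 8 = 'i'
  't' (pos 19) + 7 = pos 0 = 'a'
Result: gbhfia

gbhfia


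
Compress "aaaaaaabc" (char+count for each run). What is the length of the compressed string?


Input: aaaaaaabc
Runs:
  'a' x 7 => "a7"
  'b' x 1 => "b1"
  'c' x 1 => "c1"
Compressed: "a7b1c1"
Compressed length: 6

6


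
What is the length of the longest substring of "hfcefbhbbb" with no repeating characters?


Input: "hfcefbhbbb"
Sliding window (track last position of each char):
  Position 0 ('h'): window [0,0] length 1 -- new best
  Position 1 ('f'): window [0,1] length 2 -- new best
  Position 2 ('c'): window [0,2] length 3 -- new best
  Position 3 ('e'): window [0,3] length 4 -- new best
  Position 4 ('f'): repeat (last at 1), move window start to 2
  Position 4 ('f'): window [2,4] length 3
  Position 5 ('b'): window [2,5] length 4
  Position 6 ('h'): window [2,6] length 5 -- new best
  Position 7 ('b'): repeat (last at 5), move window start to 6
  Position 7 ('b'): window [6,7] length 2
  Position 8 ('b'): repeat (last at 7), move window start to 8
  Position 8 ('b'): window [8,8] length 1
  Position 9 ('b'): repeat (last at 8), move window start to 9
  Position 9 ('b'): window [9,9] length 1
Longest substring with no repeats: "cefbh" with length 5

5


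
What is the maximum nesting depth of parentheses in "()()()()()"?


Input: "()()()()()"
Tracking depth:
  Position 0 '(': depth becomes 1
  Position 1 ')': depth becomes 0
  Position 2 '(': depth becomes 1
  Position 3 ')': depth becomes 0
  Position 4 '(': depth becomes 1
  Position 5 ')': depth becomes 0
  Position 6 '(': depth becomes 1
  Position 7 ')': depth becomes 0
  Position 8 '(': depth becomes 1
  Position 9 ')': depth becomes 0
Maximum depth reached: 1

1


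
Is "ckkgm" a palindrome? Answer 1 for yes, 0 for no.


Input: ckkgm
Reversed: mgkkc
  Compare pos 0 ('c') with pos 4 ('m'): MISMATCH
  Compare pos 1 ('k') with pos 3 ('g'): MISMATCH
Result: not a palindrome

0


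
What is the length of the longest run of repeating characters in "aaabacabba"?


Input: "aaabacabba"
Scanning for longest run:
  Position 1 ('a'): continues run of 'a', length=2
  Position 2 ('a'): continues run of 'a', length=3
  Position 3 ('b'): new char, reset run to 1
  Position 4 ('a'): new char, reset run to 1
  Position 5 ('c'): new char, reset run to 1
  Position 6 ('a'): new char, reset run to 1
  Position 7 ('b'): new char, reset run to 1
  Position 8 ('b'): continues run of 'b', length=2
  Position 9 ('a'): new char, reset run to 1
Longest run: 'a' with length 3

3


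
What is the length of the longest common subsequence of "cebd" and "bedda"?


LCS of "cebd" and "bedda"
DP table:
           b    e    d    d    a
      0    0    0    0    0    0
  c   0    0    0    0    0    0
  e   0    0    1    1    1    1
  b   0    1    1    1    1    1
  d   0    1    1    2    2    2
LCS length = dp[4][5] = 2

2


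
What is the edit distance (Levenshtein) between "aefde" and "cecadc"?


Computing edit distance: "aefde" -> "cecadc"
DP table:
           c    e    c    a    d    c
      0    1    2    3    4    5    6
  a   1    1    2    3    3    4    5
  e   2    2    1    2    3    4    5
  f   3    3    2    2    3    4    5
  d   4    4    3    3    3    3    4
  e   5    5    4    4    4    4    4
Edit distance = dp[5][6] = 4

4


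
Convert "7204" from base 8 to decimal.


Input: "7204" in base 8
Positional expansion:
  Digit '7' (value 7) x 8^3 = 3584
  Digit '2' (value 2) x 8^2 = 128
  Digit '0' (value 0) x 8^1 = 0
  Digit '4' (value 4) x 8^0 = 4
Sum = 3716

3716


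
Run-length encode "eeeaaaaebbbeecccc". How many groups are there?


Input: eeeaaaaebbbeecccc
Scanning for consecutive runs:
  Group 1: 'e' x 3 (positions 0-2)
  Group 2: 'a' x 4 (positions 3-6)
  Group 3: 'e' x 1 (positions 7-7)
  Group 4: 'b' x 3 (positions 8-10)
  Group 5: 'e' x 2 (positions 11-12)
  Group 6: 'c' x 4 (positions 13-16)
Total groups: 6

6


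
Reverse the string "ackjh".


Input: ackjh
Reading characters right to left:
  Position 4: 'h'
  Position 3: 'j'
  Position 2: 'k'
  Position 1: 'c'
  Position 0: 'a'
Reversed: hjkca

hjkca


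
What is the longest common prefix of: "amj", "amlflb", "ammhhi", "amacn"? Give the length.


Words: amj, amlflb, ammhhi, amacn
  Position 0: all 'a' => match
  Position 1: all 'm' => match
  Position 2: ('j', 'l', 'm', 'a') => mismatch, stop
LCP = "am" (length 2)

2


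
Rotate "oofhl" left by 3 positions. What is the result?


Input: "oofhl", rotate left by 3
First 3 characters: "oof"
Remaining characters: "hl"
Concatenate remaining + first: "hl" + "oof" = "hloof"

hloof


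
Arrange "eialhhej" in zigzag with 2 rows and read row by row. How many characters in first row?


Zigzag "eialhhej" into 2 rows:
Placing characters:
  'e' => row 0
  'i' => row 1
  'a' => row 0
  'l' => row 1
  'h' => row 0
  'h' => row 1
  'e' => row 0
  'j' => row 1
Rows:
  Row 0: "eahe"
  Row 1: "ilhj"
First row length: 4

4


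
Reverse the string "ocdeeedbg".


Input: ocdeeedbg
Reading characters right to left:
  Position 8: 'g'
  Position 7: 'b'
  Position 6: 'd'
  Position 5: 'e'
  Position 4: 'e'
  Position 3: 'e'
  Position 2: 'd'
  Position 1: 'c'
  Position 0: 'o'
Reversed: gbdeeedco

gbdeeedco


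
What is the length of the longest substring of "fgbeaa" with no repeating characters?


Input: "fgbeaa"
Sliding window (track last position of each char):
  Position 0 ('f'): window [0,0] length 1 -- new best
  Position 1 ('g'): window [0,1] length 2 -- new best
  Position 2 ('b'): window [0,2] length 3 -- new best
  Position 3 ('e'): window [0,3] length 4 -- new best
  Position 4 ('a'): window [0,4] length 5 -- new best
  Position 5 ('a'): repeat (last at 4), move window start to 5
  Position 5 ('a'): window [5,5] length 1
Longest substring with no repeats: "fgbea" with length 5

5


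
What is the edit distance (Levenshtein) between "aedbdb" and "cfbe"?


Computing edit distance: "aedbdb" -> "cfbe"
DP table:
           c    f    b    e
      0    1    2    3    4
  a   1    1    2    3    4
  e   2    2    2    3    3
  d   3    3    3    3    4
  b   4    4    4    3    4
  d   5    5    5    4    4
  b   6    6    6    5    5
Edit distance = dp[6][4] = 5

5


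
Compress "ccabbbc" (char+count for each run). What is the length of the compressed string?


Input: ccabbbc
Runs:
  'c' x 2 => "c2"
  'a' x 1 => "a1"
  'b' x 3 => "b3"
  'c' x 1 => "c1"
Compressed: "c2a1b3c1"
Compressed length: 8

8


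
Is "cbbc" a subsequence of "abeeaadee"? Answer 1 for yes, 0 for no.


Check if "cbbc" is a subsequence of "abeeaadee"
Greedy scan:
  Position 0 ('a'): no match needed
  Position 1 ('b'): no match needed
  Position 2 ('e'): no match needed
  Position 3 ('e'): no match needed
  Position 4 ('a'): no match needed
  Position 5 ('a'): no match needed
  Position 6 ('d'): no match needed
  Position 7 ('e'): no match needed
  Position 8 ('e'): no match needed
Only matched 0/4 characters => not a subsequence

0


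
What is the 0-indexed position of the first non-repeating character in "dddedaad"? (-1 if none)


Input: dddedaad
Character frequencies:
  'a': 2
  'd': 5
  'e': 1
Scanning left to right for freq == 1:
  Position 0 ('d'): freq=5, skip
  Position 1 ('d'): freq=5, skip
  Position 2 ('d'): freq=5, skip
  Position 3 ('e'): unique! => answer = 3

3


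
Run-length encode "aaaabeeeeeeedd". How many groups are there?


Input: aaaabeeeeeeedd
Scanning for consecutive runs:
  Group 1: 'a' x 4 (positions 0-3)
  Group 2: 'b' x 1 (positions 4-4)
  Group 3: 'e' x 7 (positions 5-11)
  Group 4: 'd' x 2 (positions 12-13)
Total groups: 4

4


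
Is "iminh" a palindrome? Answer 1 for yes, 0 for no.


Input: iminh
Reversed: hnimi
  Compare pos 0 ('i') with pos 4 ('h'): MISMATCH
  Compare pos 1 ('m') with pos 3 ('n'): MISMATCH
Result: not a palindrome

0


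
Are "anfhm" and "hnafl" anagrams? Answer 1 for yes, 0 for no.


Strings: "anfhm", "hnafl"
Sorted first:  afhmn
Sorted second: afhln
Differ at position 3: 'm' vs 'l' => not anagrams

0


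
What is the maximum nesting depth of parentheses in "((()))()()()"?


Input: "((()))()()()"
Tracking depth:
  Position 0 '(': depth becomes 1
  Position 1 '(': depth becomes 2
  Position 2 '(': depth becomes 3
  Position 3 ')': depth becomes 2
  Position 4 ')': depth becomes 1
  Position 5 ')': depth becomes 0
  Position 6 '(': depth becomes 1
  Position 7 ')': depth becomes 0
  Position 8 '(': depth becomes 1
  Position 9 ')': depth becomes 0
  Position 10 '(': depth becomes 1
  Position 11 ')': depth becomes 0
Maximum depth reached: 3

3


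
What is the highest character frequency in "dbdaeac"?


Input: dbdaeac
Character counts:
  'a': 2
  'b': 1
  'c': 1
  'd': 2
  'e': 1
Maximum frequency: 2

2


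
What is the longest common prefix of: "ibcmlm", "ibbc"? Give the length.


Words: ibcmlm, ibbc
  Position 0: all 'i' => match
  Position 1: all 'b' => match
  Position 2: ('c', 'b') => mismatch, stop
LCP = "ib" (length 2)

2


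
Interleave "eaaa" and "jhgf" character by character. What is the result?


Interleaving "eaaa" and "jhgf":
  Position 0: 'e' from first, 'j' from second => "ej"
  Position 1: 'a' from first, 'h' from second => "ah"
  Position 2: 'a' from first, 'g' from second => "ag"
  Position 3: 'a' from first, 'f' from second => "af"
Result: ejahagaf

ejahagaf


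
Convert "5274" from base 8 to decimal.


Input: "5274" in base 8
Positional expansion:
  Digit '5' (value 5) x 8^3 = 2560
  Digit '2' (value 2) x 8^2 = 128
  Digit '7' (value 7) x 8^1 = 56
  Digit '4' (value 4) x 8^0 = 4
Sum = 2748

2748


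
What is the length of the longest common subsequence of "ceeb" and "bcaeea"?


LCS of "ceeb" and "bcaeea"
DP table:
           b    c    a    e    e    a
      0    0    0    0    0    0    0
  c   0    0    1    1    1    1    1
  e   0    0    1    1    2    2    2
  e   0    0    1    1    2    3    3
  b   0    1    1    1    2    3    3
LCS length = dp[4][6] = 3

3


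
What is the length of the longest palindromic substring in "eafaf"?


Input: "eafaf"
Checking substrings for palindromes:
  [1:4] "afa" (len 3) => palindrome
  [2:5] "faf" (len 3) => palindrome
Longest palindromic substring: "afa" with length 3

3


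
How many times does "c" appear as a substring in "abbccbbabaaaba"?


Searching for "c" in "abbccbbabaaaba"
Scanning each position:
  Position 0: "a" => no
  Position 1: "b" => no
  Position 2: "b" => no
  Position 3: "c" => MATCH
  Position 4: "c" => MATCH
  Position 5: "b" => no
  Position 6: "b" => no
  Position 7: "a" => no
  Position 8: "b" => no
  Position 9: "a" => no
  Position 10: "a" => no
  Position 11: "a" => no
  Position 12: "b" => no
  Position 13: "a" => no
Total occurrences: 2

2


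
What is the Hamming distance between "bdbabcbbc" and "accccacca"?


Comparing "bdbabcbbc" and "accccacca" position by position:
  Position 0: 'b' vs 'a' => differ
  Position 1: 'd' vs 'c' => differ
  Position 2: 'b' vs 'c' => differ
  Position 3: 'a' vs 'c' => differ
  Position 4: 'b' vs 'c' => differ
  Position 5: 'c' vs 'a' => differ
  Position 6: 'b' vs 'c' => differ
  Position 7: 'b' vs 'c' => differ
  Position 8: 'c' vs 'a' => differ
Total differences (Hamming distance): 9

9


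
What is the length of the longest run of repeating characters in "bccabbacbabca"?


Input: "bccabbacbabca"
Scanning for longest run:
  Position 1 ('c'): new char, reset run to 1
  Position 2 ('c'): continues run of 'c', length=2
  Position 3 ('a'): new char, reset run to 1
  Position 4 ('b'): new char, reset run to 1
  Position 5 ('b'): continues run of 'b', length=2
  Position 6 ('a'): new char, reset run to 1
  Position 7 ('c'): new char, reset run to 1
  Position 8 ('b'): new char, reset run to 1
  Position 9 ('a'): new char, reset run to 1
  Position 10 ('b'): new char, reset run to 1
  Position 11 ('c'): new char, reset run to 1
  Position 12 ('a'): new char, reset run to 1
Longest run: 'c' with length 2

2


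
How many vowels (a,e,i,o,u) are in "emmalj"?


Input: emmalj
Checking each character:
  'e' at position 0: vowel (running total: 1)
  'm' at position 1: consonant
  'm' at position 2: consonant
  'a' at position 3: vowel (running total: 2)
  'l' at position 4: consonant
  'j' at position 5: consonant
Total vowels: 2

2


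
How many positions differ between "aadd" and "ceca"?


Comparing "aadd" and "ceca" position by position:
  Position 0: 'a' vs 'c' => DIFFER
  Position 1: 'a' vs 'e' => DIFFER
  Position 2: 'd' vs 'c' => DIFFER
  Position 3: 'd' vs 'a' => DIFFER
Positions that differ: 4

4


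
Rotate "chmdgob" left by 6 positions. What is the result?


Input: "chmdgob", rotate left by 6
First 6 characters: "chmdgo"
Remaining characters: "b"
Concatenate remaining + first: "b" + "chmdgo" = "bchmdgo"

bchmdgo


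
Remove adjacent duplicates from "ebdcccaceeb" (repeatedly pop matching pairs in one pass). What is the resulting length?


Input: ebdcccaceeb
Stack-based adjacent duplicate removal:
  Read 'e': push. Stack: e
  Read 'b': push. Stack: eb
  Read 'd': push. Stack: ebd
  Read 'c': push. Stack: ebdc
  Read 'c': matches stack top 'c' => pop. Stack: ebd
  Read 'c': push. Stack: ebdc
  Read 'a': push. Stack: ebdca
  Read 'c': push. Stack: ebdcac
  Read 'e': push. Stack: ebdcace
  Read 'e': matches stack top 'e' => pop. Stack: ebdcac
  Read 'b': push. Stack: ebdcacb
Final stack: "ebdcacb" (length 7)

7


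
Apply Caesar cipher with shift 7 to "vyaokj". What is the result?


Caesar cipher: shift "vyaokj" by 7
  'v' (pos 21) + 7 = pos 2 = 'c'
  'y' (pos 24) + 7 = pos 5 = 'f'
  'a' (pos 0) + 7 = pos 7 = 'h'
  'o' (pos 14) + 7 = pos 21 = 'v'
  'k' (pos 10) + 7 = pos 17 = 'r'
  'j' (pos 9) + 7 = pos 16 = 'q'
Result: cfhvrq

cfhvrq


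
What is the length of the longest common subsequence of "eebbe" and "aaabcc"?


LCS of "eebbe" and "aaabcc"
DP table:
           a    a    a    b    c    c
      0    0    0    0    0    0    0
  e   0    0    0    0    0    0    0
  e   0    0    0    0    0    0    0
  b   0    0    0    0    1    1    1
  b   0    0    0    0    1    1    1
  e   0    0    0    0    1    1    1
LCS length = dp[5][6] = 1

1


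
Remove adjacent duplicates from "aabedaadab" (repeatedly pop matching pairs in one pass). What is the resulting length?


Input: aabedaadab
Stack-based adjacent duplicate removal:
  Read 'a': push. Stack: a
  Read 'a': matches stack top 'a' => pop. Stack: (empty)
  Read 'b': push. Stack: b
  Read 'e': push. Stack: be
  Read 'd': push. Stack: bed
  Read 'a': push. Stack: beda
  Read 'a': matches stack top 'a' => pop. Stack: bed
  Read 'd': matches stack top 'd' => pop. Stack: be
  Read 'a': push. Stack: bea
  Read 'b': push. Stack: beab
Final stack: "beab" (length 4)

4


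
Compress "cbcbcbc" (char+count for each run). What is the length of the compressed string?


Input: cbcbcbc
Runs:
  'c' x 1 => "c1"
  'b' x 1 => "b1"
  'c' x 1 => "c1"
  'b' x 1 => "b1"
  'c' x 1 => "c1"
  'b' x 1 => "b1"
  'c' x 1 => "c1"
Compressed: "c1b1c1b1c1b1c1"
Compressed length: 14

14


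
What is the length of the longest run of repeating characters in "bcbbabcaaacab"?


Input: "bcbbabcaaacab"
Scanning for longest run:
  Position 1 ('c'): new char, reset run to 1
  Position 2 ('b'): new char, reset run to 1
  Position 3 ('b'): continues run of 'b', length=2
  Position 4 ('a'): new char, reset run to 1
  Position 5 ('b'): new char, reset run to 1
  Position 6 ('c'): new char, reset run to 1
  Position 7 ('a'): new char, reset run to 1
  Position 8 ('a'): continues run of 'a', length=2
  Position 9 ('a'): continues run of 'a', length=3
  Position 10 ('c'): new char, reset run to 1
  Position 11 ('a'): new char, reset run to 1
  Position 12 ('b'): new char, reset run to 1
Longest run: 'a' with length 3

3


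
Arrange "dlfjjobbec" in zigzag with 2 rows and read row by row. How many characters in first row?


Zigzag "dlfjjobbec" into 2 rows:
Placing characters:
  'd' => row 0
  'l' => row 1
  'f' => row 0
  'j' => row 1
  'j' => row 0
  'o' => row 1
  'b' => row 0
  'b' => row 1
  'e' => row 0
  'c' => row 1
Rows:
  Row 0: "dfjbe"
  Row 1: "ljobc"
First row length: 5

5


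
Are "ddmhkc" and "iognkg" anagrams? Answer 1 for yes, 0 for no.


Strings: "ddmhkc", "iognkg"
Sorted first:  cddhkm
Sorted second: ggikno
Differ at position 0: 'c' vs 'g' => not anagrams

0


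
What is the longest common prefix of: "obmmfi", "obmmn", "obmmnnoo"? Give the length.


Words: obmmfi, obmmn, obmmnnoo
  Position 0: all 'o' => match
  Position 1: all 'b' => match
  Position 2: all 'm' => match
  Position 3: all 'm' => match
  Position 4: ('f', 'n', 'n') => mismatch, stop
LCP = "obmm" (length 4)

4


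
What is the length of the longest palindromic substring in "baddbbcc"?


Input: "baddbbcc"
Checking substrings for palindromes:
  [2:4] "dd" (len 2) => palindrome
  [4:6] "bb" (len 2) => palindrome
  [6:8] "cc" (len 2) => palindrome
Longest palindromic substring: "dd" with length 2

2


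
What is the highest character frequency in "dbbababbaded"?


Input: dbbababbaded
Character counts:
  'a': 3
  'b': 5
  'd': 3
  'e': 1
Maximum frequency: 5

5


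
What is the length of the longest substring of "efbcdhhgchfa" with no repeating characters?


Input: "efbcdhhgchfa"
Sliding window (track last position of each char):
  Position 0 ('e'): window [0,0] length 1 -- new best
  Position 1 ('f'): window [0,1] length 2 -- new best
  Position 2 ('b'): window [0,2] length 3 -- new best
  Position 3 ('c'): window [0,3] length 4 -- new best
  Position 4 ('d'): window [0,4] length 5 -- new best
  Position 5 ('h'): window [0,5] length 6 -- new best
  Position 6 ('h'): repeat (last at 5), move window start to 6
  Position 6 ('h'): window [6,6] length 1
  Position 7 ('g'): window [6,7] length 2
  Position 8 ('c'): window [6,8] length 3
  Position 9 ('h'): repeat (last at 6), move window start to 7
  Position 9 ('h'): window [7,9] length 3
  Position 10 ('f'): window [7,10] length 4
  Position 11 ('a'): window [7,11] length 5
Longest substring with no repeats: "efbcdh" with length 6

6


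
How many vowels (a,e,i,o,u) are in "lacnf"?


Input: lacnf
Checking each character:
  'l' at position 0: consonant
  'a' at position 1: vowel (running total: 1)
  'c' at position 2: consonant
  'n' at position 3: consonant
  'f' at position 4: consonant
Total vowels: 1

1


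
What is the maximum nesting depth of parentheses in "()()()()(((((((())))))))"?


Input: "()()()()(((((((())))))))"
Tracking depth:
  Position 0 '(': depth becomes 1
  Position 1 ')': depth becomes 0
  Position 2 '(': depth becomes 1
  Position 3 ')': depth becomes 0
  Position 4 '(': depth becomes 1
  Position 5 ')': depth becomes 0
  Position 6 '(': depth becomes 1
  Position 7 ')': depth becomes 0
  Position 8 '(': depth becomes 1
  Position 9 '(': depth becomes 2
  Position 10 '(': depth becomes 3
  Position 11 '(': depth becomes 4
  Position 12 '(': depth becomes 5
  Position 13 '(': depth becomes 6
  Position 14 '(': depth becomes 7
  Position 15 '(': depth becomes 8
  Position 16 ')': depth becomes 7
  Position 17 ')': depth becomes 6
  Position 18 ')': depth becomes 5
  Position 19 ')': depth becomes 4
  Position 20 ')': depth becomes 3
  Position 21 ')': depth becomes 2
  Position 22 ')': depth becomes 1
  Position 23 ')': depth becomes 0
Maximum depth reached: 8

8


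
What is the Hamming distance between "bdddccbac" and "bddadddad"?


Comparing "bdddccbac" and "bddadddad" position by position:
  Position 0: 'b' vs 'b' => same
  Position 1: 'd' vs 'd' => same
  Position 2: 'd' vs 'd' => same
  Position 3: 'd' vs 'a' => differ
  Position 4: 'c' vs 'd' => differ
  Position 5: 'c' vs 'd' => differ
  Position 6: 'b' vs 'd' => differ
  Position 7: 'a' vs 'a' => same
  Position 8: 'c' vs 'd' => differ
Total differences (Hamming distance): 5

5


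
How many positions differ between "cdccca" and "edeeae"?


Comparing "cdccca" and "edeeae" position by position:
  Position 0: 'c' vs 'e' => DIFFER
  Position 1: 'd' vs 'd' => same
  Position 2: 'c' vs 'e' => DIFFER
  Position 3: 'c' vs 'e' => DIFFER
  Position 4: 'c' vs 'a' => DIFFER
  Position 5: 'a' vs 'e' => DIFFER
Positions that differ: 5

5


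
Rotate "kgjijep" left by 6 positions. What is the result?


Input: "kgjijep", rotate left by 6
First 6 characters: "kgjije"
Remaining characters: "p"
Concatenate remaining + first: "p" + "kgjije" = "pkgjije"

pkgjije


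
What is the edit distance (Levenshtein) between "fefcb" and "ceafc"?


Computing edit distance: "fefcb" -> "ceafc"
DP table:
           c    e    a    f    c
      0    1    2    3    4    5
  f   1    1    2    3    3    4
  e   2    2    1    2    3    4
  f   3    3    2    2    2    3
  c   4    3    3    3    3    2
  b   5    4    4    4    4    3
Edit distance = dp[5][5] = 3

3


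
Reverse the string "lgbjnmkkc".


Input: lgbjnmkkc
Reading characters right to left:
  Position 8: 'c'
  Position 7: 'k'
  Position 6: 'k'
  Position 5: 'm'
  Position 4: 'n'
  Position 3: 'j'
  Position 2: 'b'
  Position 1: 'g'
  Position 0: 'l'
Reversed: ckkmnjbgl

ckkmnjbgl


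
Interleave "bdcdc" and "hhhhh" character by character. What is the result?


Interleaving "bdcdc" and "hhhhh":
  Position 0: 'b' from first, 'h' from second => "bh"
  Position 1: 'd' from first, 'h' from second => "dh"
  Position 2: 'c' from first, 'h' from second => "ch"
  Position 3: 'd' from first, 'h' from second => "dh"
  Position 4: 'c' from first, 'h' from second => "ch"
Result: bhdhchdhch

bhdhchdhch


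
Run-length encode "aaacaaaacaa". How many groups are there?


Input: aaacaaaacaa
Scanning for consecutive runs:
  Group 1: 'a' x 3 (positions 0-2)
  Group 2: 'c' x 1 (positions 3-3)
  Group 3: 'a' x 4 (positions 4-7)
  Group 4: 'c' x 1 (positions 8-8)
  Group 5: 'a' x 2 (positions 9-10)
Total groups: 5

5
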